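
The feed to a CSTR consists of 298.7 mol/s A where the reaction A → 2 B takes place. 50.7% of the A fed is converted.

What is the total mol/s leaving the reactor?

450 mol/s

A reacted = 0.507 × 298.7 = 151.4 mol/s; ν_A = −1, so ξ = 151.4/1 = 151.4 mol/s.
Outlet amounts (n = n₀ + ν ξ):
  A: 298.7 − 1(151.4) = 147.3
  B: 0 + 2(151.4) = 302.9
Total out = 147.3 + 302.9 = 450.1 mol/s.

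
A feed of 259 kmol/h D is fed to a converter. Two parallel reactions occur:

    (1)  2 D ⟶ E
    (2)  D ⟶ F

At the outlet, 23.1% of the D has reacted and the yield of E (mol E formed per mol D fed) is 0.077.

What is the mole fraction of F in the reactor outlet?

Yield of E: 1ξ₁ / 259 = 0.077 → ξ₁ = 19.94 kmol/h.
Conversion of D: 2ξ₁ + 1ξ₂ = 0.231 × 259 = 59.83 → ξ₂ = 19.94 kmol/h.
Outlet amounts (n = n₀ + Σ ν·ξ):
  D: 259 − 2(19.94) − 1(19.94) = 199.2
  E: 0 + 1(19.94) = 19.94
  F: 0 + 1(19.94) = 19.94
Total out = 239.1 kmol/h; y_F = 19.94 / 239.1 = 0.08342.

0.0834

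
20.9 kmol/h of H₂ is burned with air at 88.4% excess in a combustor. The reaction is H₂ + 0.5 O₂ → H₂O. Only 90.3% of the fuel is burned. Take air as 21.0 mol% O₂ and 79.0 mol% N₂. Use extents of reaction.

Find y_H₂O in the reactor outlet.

Stoichiometric O₂ = 0.5 × 20.9 = 10.45 kmol/h; O₂ fed = 10.45 × 1.884 = 19.69 kmol/h.
N₂ fed = 19.69 × 79/21 = 74.06 kmol/h.
Fuel reacted = 0.903 × 20.9 → ξ = 18.87 kmol/h.
Outlet (n = n₀ + ν ξ):
  H₂: 20.9 − 1(18.87) = 2.027
  O₂: 19.69 − 0.5(18.87) = 10.25
  N₂: 74.06 (inert)
  H₂O: 0 + 1(18.87) = 18.87
Total out = 105.2 kmol/h; y_H₂O = 18.87 / 105.2 = 0.1794.

0.179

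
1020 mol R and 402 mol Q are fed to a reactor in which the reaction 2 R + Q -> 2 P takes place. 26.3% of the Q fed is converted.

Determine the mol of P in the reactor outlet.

Q reacted = 0.263 × 402 = 105.7 mol; ν_Q = −1, so ξ = 105.7/1 = 105.7 mol.
Outlet amounts (n = n₀ + ν ξ):
  R: 1020 − 2(105.7) = 808.5
  Q: 402 − 1(105.7) = 296.3
  P: 0 + 2(105.7) = 211.5

211 mol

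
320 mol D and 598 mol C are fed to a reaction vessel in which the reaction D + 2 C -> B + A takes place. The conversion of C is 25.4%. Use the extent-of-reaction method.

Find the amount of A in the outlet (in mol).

75.9 mol

C reacted = 0.254 × 598 = 151.9 mol; ν_C = −2, so ξ = 151.9/2 = 75.95 mol.
Outlet amounts (n = n₀ + ν ξ):
  D: 320 − 1(75.95) = 244.1
  C: 598 − 2(75.95) = 446.1
  B: 0 + 1(75.95) = 75.95
  A: 0 + 1(75.95) = 75.95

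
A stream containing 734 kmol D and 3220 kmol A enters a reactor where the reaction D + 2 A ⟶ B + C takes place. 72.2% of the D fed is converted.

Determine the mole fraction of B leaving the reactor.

0.155

D reacted = 0.722 × 734 = 529.9 kmol; ν_D = −1, so ξ = 529.9/1 = 529.9 kmol.
Outlet amounts (n = n₀ + ν ξ):
  D: 734 − 1(529.9) = 204.1
  A: 3220 − 2(529.9) = 2160
  B: 0 + 1(529.9) = 529.9
  C: 0 + 1(529.9) = 529.9
Total out = 3424 kmol; y_B = 529.9 / 3424 = 0.1548.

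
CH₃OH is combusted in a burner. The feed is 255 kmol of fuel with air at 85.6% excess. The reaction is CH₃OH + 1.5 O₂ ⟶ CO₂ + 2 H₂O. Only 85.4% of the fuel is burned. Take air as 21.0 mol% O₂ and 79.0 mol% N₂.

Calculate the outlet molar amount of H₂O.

Stoichiometric O₂ = 1.5 × 255 = 382.5 kmol; O₂ fed = 382.5 × 1.856 = 709.9 kmol.
N₂ fed = 709.9 × 79/21 = 2671 kmol.
Fuel reacted = 0.854 × 255 → ξ = 217.8 kmol.
Outlet (n = n₀ + ν ξ):
  CH₃OH: 255 − 1(217.8) = 37.23
  O₂: 709.9 − 1.5(217.8) = 383.3
  N₂: 2671 (inert)
  CO₂: 0 + 1(217.8) = 217.8
  H₂O: 0 + 2(217.8) = 435.5

436 kmol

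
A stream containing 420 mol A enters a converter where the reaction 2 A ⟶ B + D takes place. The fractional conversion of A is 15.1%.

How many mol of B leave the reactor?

31.7 mol

A reacted = 0.151 × 420 = 63.42 mol; ν_A = −2, so ξ = 63.42/2 = 31.71 mol.
Outlet amounts (n = n₀ + ν ξ):
  A: 420 − 2(31.71) = 356.6
  B: 0 + 1(31.71) = 31.71
  D: 0 + 1(31.71) = 31.71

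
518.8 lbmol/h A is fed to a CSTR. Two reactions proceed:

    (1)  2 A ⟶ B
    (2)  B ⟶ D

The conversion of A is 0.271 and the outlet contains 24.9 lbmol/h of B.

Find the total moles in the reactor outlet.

449 lbmol/h

Conversion of A: A consumed = 2ξ₁ = 0.271 × 518.8 → ξ₁ = 70.3 lbmol/h.
B balance: n_B = 0 + 1ξ₁ − 1ξ₂ = 24.9 → ξ₂ = (1·70.3 − 24.9)/1 = 45.4 lbmol/h.
Outlet amounts (n = n₀ + Σ ν·ξ):
  A: 518.8 − 2(70.3) = 378.2
  B: 0 + 1(70.3) − 1(45.4) = 24.9
  D: 0 + 1(45.4) = 45.4
Total out = 378.2 + 24.9 + 45.4 = 448.5 lbmol/h.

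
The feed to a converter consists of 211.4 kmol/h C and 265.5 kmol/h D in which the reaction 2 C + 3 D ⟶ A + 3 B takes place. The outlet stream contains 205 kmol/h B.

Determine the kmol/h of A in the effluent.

For B: n = n₀ + 3ξ → 205 = 0 + 3ξ, giving ξ = 68.33 kmol/h.
Outlet amounts (n = n₀ + ν ξ):
  C: 211.4 − 2(68.33) = 74.73
  D: 265.5 − 3(68.33) = 60.5
  A: 0 + 1(68.33) = 68.33
  B: 0 + 3(68.33) = 205

68.3 kmol/h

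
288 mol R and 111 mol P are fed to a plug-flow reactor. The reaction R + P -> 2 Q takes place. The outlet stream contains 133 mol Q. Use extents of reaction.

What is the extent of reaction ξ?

For Q: n = n₀ + 2ξ → 133 = 0 + 2ξ, giving ξ = 66.5 mol.
Outlet amounts (n = n₀ + ν ξ):
  R: 288 − 1(66.5) = 221.5
  P: 111 − 1(66.5) = 44.5
  Q: 0 + 2(66.5) = 133

ξ = 66.5 mol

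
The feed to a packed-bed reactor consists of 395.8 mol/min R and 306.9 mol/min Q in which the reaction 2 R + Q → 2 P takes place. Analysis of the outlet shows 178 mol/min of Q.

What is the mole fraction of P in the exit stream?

0.449

For Q: n = n₀ − 1ξ → 178 = 306.9 − 1ξ, giving ξ = 128.9 mol/min.
Outlet amounts (n = n₀ + ν ξ):
  R: 395.8 − 2(128.9) = 138
  Q: 306.9 − 1(128.9) = 178
  P: 0 + 2(128.9) = 257.8
Total out = 573.8 mol/min; y_P = 257.8 / 573.8 = 0.4493.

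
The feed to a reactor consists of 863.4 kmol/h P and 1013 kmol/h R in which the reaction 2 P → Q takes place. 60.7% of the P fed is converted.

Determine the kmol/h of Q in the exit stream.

262 kmol/h

P reacted = 0.607 × 863.4 = 524.1 kmol/h; ν_P = −2, so ξ = 524.1/2 = 262 kmol/h.
Outlet amounts (n = n₀ + ν ξ):
  P: 863.4 − 2(262) = 339.3
  Q: 0 + 1(262) = 262
  R: 1013 (inert)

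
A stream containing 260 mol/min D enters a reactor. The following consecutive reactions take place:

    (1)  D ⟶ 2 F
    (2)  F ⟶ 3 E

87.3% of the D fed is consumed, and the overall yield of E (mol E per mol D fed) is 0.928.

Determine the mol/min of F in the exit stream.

Conversion of D: D consumed = 1ξ₁ = 0.873 × 260 → ξ₁ = 227 mol/min.
Yield of E: 3ξ₂ / 260 = 0.928 → ξ₂ = 80.43 mol/min.
Outlet amounts (n = n₀ + Σ ν·ξ):
  D: 260 − 1(227) = 33.02
  F: 0 + 2(227) − 1(80.43) = 373.5
  E: 0 + 3(80.43) = 241.3

374 mol/min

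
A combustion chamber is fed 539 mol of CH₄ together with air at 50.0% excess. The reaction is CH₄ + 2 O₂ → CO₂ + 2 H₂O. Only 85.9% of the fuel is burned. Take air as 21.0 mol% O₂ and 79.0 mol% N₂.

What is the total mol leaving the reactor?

8240 mol

Stoichiometric O₂ = 2 × 539 = 1078 mol; O₂ fed = 1078 × 1.500 = 1617 mol.
N₂ fed = 1617 × 79/21 = 6083 mol.
Fuel reacted = 0.859 × 539 → ξ = 463 mol.
Outlet (n = n₀ + ν ξ):
  CH₄: 539 − 1(463) = 76
  O₂: 1617 − 2(463) = 691
  N₂: 6083 (inert)
  CO₂: 0 + 1(463) = 463
  H₂O: 0 + 2(463) = 926
Total out = 76 + 691 + 6083 + 463 + 926 = 8239 mol.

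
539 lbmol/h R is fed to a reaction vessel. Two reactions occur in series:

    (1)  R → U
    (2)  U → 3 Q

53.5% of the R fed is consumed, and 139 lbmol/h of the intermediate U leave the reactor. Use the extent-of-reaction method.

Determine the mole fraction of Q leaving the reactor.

0.535

Conversion of R: R consumed = 1ξ₁ = 0.535 × 539 → ξ₁ = 288.4 lbmol/h.
U balance: n_U = 0 + 1ξ₁ − 1ξ₂ = 139 → ξ₂ = (1·288.4 − 139)/1 = 149.4 lbmol/h.
Outlet amounts (n = n₀ + Σ ν·ξ):
  R: 539 − 1(288.4) = 250.6
  U: 0 + 1(288.4) − 1(149.4) = 139
  Q: 0 + 3(149.4) = 448.1
Total out = 837.7 lbmol/h; y_Q = 448.1 / 837.7 = 0.5349.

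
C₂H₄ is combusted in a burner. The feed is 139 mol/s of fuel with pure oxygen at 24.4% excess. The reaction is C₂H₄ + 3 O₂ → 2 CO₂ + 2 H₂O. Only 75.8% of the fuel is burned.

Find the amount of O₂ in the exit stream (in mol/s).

Stoichiometric O₂ = 3 × 139 = 417 mol/s; O₂ fed = 417 × 1.244 = 518.7 mol/s.
Fuel reacted = 0.758 × 139 → ξ = 105.4 mol/s.
Outlet (n = n₀ + ν ξ):
  C₂H₄: 139 − 1(105.4) = 33.64
  O₂: 518.7 − 3(105.4) = 202.7
  CO₂: 0 + 2(105.4) = 210.7
  H₂O: 0 + 2(105.4) = 210.7

203 mol/s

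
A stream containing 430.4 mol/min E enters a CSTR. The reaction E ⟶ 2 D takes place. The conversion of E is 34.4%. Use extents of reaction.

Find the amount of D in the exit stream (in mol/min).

E reacted = 0.344 × 430.4 = 148.1 mol/min; ν_E = −1, so ξ = 148.1/1 = 148.1 mol/min.
Outlet amounts (n = n₀ + ν ξ):
  E: 430.4 − 1(148.1) = 282.3
  D: 0 + 2(148.1) = 296.1

296 mol/min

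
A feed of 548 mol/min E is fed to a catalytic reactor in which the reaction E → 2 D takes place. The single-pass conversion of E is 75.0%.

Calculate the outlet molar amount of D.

E reacted = 0.75 × 548 = 411 mol/min; ν_E = −1, so ξ = 411/1 = 411 mol/min.
Outlet amounts (n = n₀ + ν ξ):
  E: 548 − 1(411) = 137
  D: 0 + 2(411) = 822

822 mol/min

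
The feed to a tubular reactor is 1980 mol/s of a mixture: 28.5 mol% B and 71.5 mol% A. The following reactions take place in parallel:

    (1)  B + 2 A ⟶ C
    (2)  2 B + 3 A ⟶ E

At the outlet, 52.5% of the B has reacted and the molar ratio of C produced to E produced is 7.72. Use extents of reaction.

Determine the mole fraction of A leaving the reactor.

0.615

Conversion of B: B consumed = 0.525 × 564.3 = 296.3 mol/s = 1ξ₁ + 2ξ₂.
Selectivity: 1ξ₁ / (1ξ₂) = 7.72 → ξ₁ = 7.72 ξ₂.
Substitute: (1·7.72 + 2) ξ₂ = 296.3 → ξ₂ = 30.48 mol/s, ξ₁ = 235.3 mol/s.
Outlet amounts (n = n₀ + Σ ν·ξ):
  B: 564.3 − 1(235.3) − 2(30.48) = 268
  A: 1416 − 2(235.3) − 3(30.48) = 853.7
  C: 0 + 1(235.3) = 235.3
  E: 0 + 1(30.48) = 30.48
Total out = 1387 mol/s; y_A = 853.7 / 1387 = 0.6153.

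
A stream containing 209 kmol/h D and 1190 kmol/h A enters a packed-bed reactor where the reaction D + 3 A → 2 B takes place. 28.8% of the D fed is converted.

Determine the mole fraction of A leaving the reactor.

D reacted = 0.288 × 209 = 60.19 kmol/h; ν_D = −1, so ξ = 60.19/1 = 60.19 kmol/h.
Outlet amounts (n = n₀ + ν ξ):
  D: 209 − 1(60.19) = 148.8
  A: 1190 − 3(60.19) = 1009
  B: 0 + 2(60.19) = 120.4
Total out = 1279 kmol/h; y_A = 1009 / 1279 = 0.7895.

0.789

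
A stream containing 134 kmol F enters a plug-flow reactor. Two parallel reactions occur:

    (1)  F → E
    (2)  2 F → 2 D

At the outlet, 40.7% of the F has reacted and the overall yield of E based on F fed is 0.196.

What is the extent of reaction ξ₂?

Yield of E: 1ξ₁ / 134 = 0.196 → ξ₁ = 26.26 kmol.
Conversion of F: 1ξ₁ + 2ξ₂ = 0.407 × 134 = 54.54 → ξ₂ = 14.14 kmol.
Outlet amounts (n = n₀ + Σ ν·ξ):
  F: 134 − 1(26.26) − 2(14.14) = 79.46
  E: 0 + 1(26.26) = 26.26
  D: 0 + 2(14.14) = 28.27

ξ₂ = 14.1 kmol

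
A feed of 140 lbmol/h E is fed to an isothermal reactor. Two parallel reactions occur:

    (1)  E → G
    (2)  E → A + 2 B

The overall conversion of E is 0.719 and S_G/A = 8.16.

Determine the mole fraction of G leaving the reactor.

0.554

Conversion of E: E consumed = 0.719 × 140 = 100.7 lbmol/h = 1ξ₁ + 1ξ₂.
Selectivity: 1ξ₁ / (1ξ₂) = 8.16 → ξ₁ = 8.16 ξ₂.
Substitute: (1·8.16 + 1) ξ₂ = 100.7 → ξ₂ = 10.99 lbmol/h, ξ₁ = 89.67 lbmol/h.
Outlet amounts (n = n₀ + Σ ν·ξ):
  E: 140 − 1(89.67) − 1(10.99) = 39.34
  G: 0 + 1(89.67) = 89.67
  A: 0 + 1(10.99) = 10.99
  B: 0 + 2(10.99) = 21.98
Total out = 162 lbmol/h; y_G = 89.67 / 162 = 0.5536.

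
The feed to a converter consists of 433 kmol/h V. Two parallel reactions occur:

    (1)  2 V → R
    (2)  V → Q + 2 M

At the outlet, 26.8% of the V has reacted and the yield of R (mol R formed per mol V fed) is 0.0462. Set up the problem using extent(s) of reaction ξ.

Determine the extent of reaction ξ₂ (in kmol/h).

ξ₂ = 76 kmol/h

Yield of R: 1ξ₁ / 433 = 0.0462 → ξ₁ = 20 kmol/h.
Conversion of V: 2ξ₁ + 1ξ₂ = 0.268 × 433 = 116 → ξ₂ = 76.03 kmol/h.
Outlet amounts (n = n₀ + Σ ν·ξ):
  V: 433 − 2(20) − 1(76.03) = 317
  R: 0 + 1(20) = 20
  Q: 0 + 1(76.03) = 76.03
  M: 0 + 2(76.03) = 152.1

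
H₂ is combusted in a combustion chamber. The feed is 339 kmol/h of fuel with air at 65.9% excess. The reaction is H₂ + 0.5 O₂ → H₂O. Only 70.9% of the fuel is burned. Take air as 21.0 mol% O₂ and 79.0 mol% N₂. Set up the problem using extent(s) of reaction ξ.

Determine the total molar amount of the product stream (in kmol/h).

Stoichiometric O₂ = 0.5 × 339 = 169.5 kmol/h; O₂ fed = 169.5 × 1.659 = 281.2 kmol/h.
N₂ fed = 281.2 × 79/21 = 1058 kmol/h.
Fuel reacted = 0.709 × 339 → ξ = 240.4 kmol/h.
Outlet (n = n₀ + ν ξ):
  H₂: 339 − 1(240.4) = 98.65
  O₂: 281.2 − 0.5(240.4) = 161
  N₂: 1058 (inert)
  H₂O: 0 + 1(240.4) = 240.4
Total out = 98.65 + 161 + 1058 + 240.4 = 1558 kmol/h.

1560 kmol/h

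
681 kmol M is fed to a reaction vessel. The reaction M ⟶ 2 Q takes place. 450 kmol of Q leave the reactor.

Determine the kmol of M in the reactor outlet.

456 kmol

For Q: n = n₀ + 2ξ → 450 = 0 + 2ξ, giving ξ = 225 kmol.
Outlet amounts (n = n₀ + ν ξ):
  M: 681 − 1(225) = 456
  Q: 0 + 2(225) = 450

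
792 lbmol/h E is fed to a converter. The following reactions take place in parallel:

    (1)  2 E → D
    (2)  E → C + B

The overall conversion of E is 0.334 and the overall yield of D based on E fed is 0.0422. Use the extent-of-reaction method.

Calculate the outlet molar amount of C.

198 lbmol/h

Yield of D: 1ξ₁ / 792 = 0.0422 → ξ₁ = 33.42 lbmol/h.
Conversion of E: 2ξ₁ + 1ξ₂ = 0.334 × 792 = 264.5 → ξ₂ = 197.7 lbmol/h.
Outlet amounts (n = n₀ + Σ ν·ξ):
  E: 792 − 2(33.42) − 1(197.7) = 527.5
  D: 0 + 1(33.42) = 33.42
  C: 0 + 1(197.7) = 197.7
  B: 0 + 1(197.7) = 197.7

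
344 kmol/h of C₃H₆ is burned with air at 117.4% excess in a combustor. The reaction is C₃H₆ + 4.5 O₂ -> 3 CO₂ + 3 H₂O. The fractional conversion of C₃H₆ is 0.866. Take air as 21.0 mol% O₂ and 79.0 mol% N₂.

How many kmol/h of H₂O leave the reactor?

Stoichiometric O₂ = 4.5 × 344 = 1548 kmol/h; O₂ fed = 1548 × 2.174 = 3365 kmol/h.
N₂ fed = 3365 × 79/21 = 12660 kmol/h.
Fuel reacted = 0.866 × 344 → ξ = 297.9 kmol/h.
Outlet (n = n₀ + ν ξ):
  C₃H₆: 344 − 1(297.9) = 46.1
  O₂: 3365 − 4.5(297.9) = 2025
  N₂: 12660 (inert)
  CO₂: 0 + 3(297.9) = 893.7
  H₂O: 0 + 3(297.9) = 893.7

894 kmol/h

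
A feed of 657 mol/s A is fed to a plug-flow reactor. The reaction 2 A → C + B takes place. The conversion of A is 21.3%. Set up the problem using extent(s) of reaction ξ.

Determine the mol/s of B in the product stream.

A reacted = 0.213 × 657 = 139.9 mol/s; ν_A = −2, so ξ = 139.9/2 = 69.97 mol/s.
Outlet amounts (n = n₀ + ν ξ):
  A: 657 − 2(69.97) = 517.1
  C: 0 + 1(69.97) = 69.97
  B: 0 + 1(69.97) = 69.97

70 mol/s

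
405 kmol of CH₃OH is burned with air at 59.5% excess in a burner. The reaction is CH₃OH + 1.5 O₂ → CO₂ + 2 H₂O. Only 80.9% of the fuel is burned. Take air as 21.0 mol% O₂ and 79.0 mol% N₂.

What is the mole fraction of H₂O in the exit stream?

Stoichiometric O₂ = 1.5 × 405 = 607.5 kmol; O₂ fed = 607.5 × 1.595 = 969 kmol.
N₂ fed = 969 × 79/21 = 3645 kmol.
Fuel reacted = 0.809 × 405 → ξ = 327.6 kmol.
Outlet (n = n₀ + ν ξ):
  CH₃OH: 405 − 1(327.6) = 77.35
  O₂: 969 − 1.5(327.6) = 477.5
  N₂: 3645 (inert)
  CO₂: 0 + 1(327.6) = 327.6
  H₂O: 0 + 2(327.6) = 655.3
Total out = 5183 kmol; y_H₂O = 655.3 / 5183 = 0.1264.

0.126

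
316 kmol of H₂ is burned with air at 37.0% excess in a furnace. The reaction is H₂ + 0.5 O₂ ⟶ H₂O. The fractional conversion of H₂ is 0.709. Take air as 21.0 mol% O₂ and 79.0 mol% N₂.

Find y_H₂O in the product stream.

0.181

Stoichiometric O₂ = 0.5 × 316 = 158 kmol; O₂ fed = 158 × 1.370 = 216.5 kmol.
N₂ fed = 216.5 × 79/21 = 814.3 kmol.
Fuel reacted = 0.709 × 316 → ξ = 224 kmol.
Outlet (n = n₀ + ν ξ):
  H₂: 316 − 1(224) = 91.96
  O₂: 216.5 − 0.5(224) = 104.4
  N₂: 814.3 (inert)
  H₂O: 0 + 1(224) = 224
Total out = 1235 kmol; y_H₂O = 224 / 1235 = 0.1815.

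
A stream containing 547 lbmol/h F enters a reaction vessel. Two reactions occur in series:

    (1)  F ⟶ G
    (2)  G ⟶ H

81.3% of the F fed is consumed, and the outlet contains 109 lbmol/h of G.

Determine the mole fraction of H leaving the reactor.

0.614

Conversion of F: F consumed = 1ξ₁ = 0.813 × 547 → ξ₁ = 444.7 lbmol/h.
G balance: n_G = 0 + 1ξ₁ − 1ξ₂ = 109 → ξ₂ = (1·444.7 − 109)/1 = 335.7 lbmol/h.
Outlet amounts (n = n₀ + Σ ν·ξ):
  F: 547 − 1(444.7) = 102.3
  G: 0 + 1(444.7) − 1(335.7) = 109
  H: 0 + 1(335.7) = 335.7
Total out = 547 lbmol/h; y_H = 335.7 / 547 = 0.6137.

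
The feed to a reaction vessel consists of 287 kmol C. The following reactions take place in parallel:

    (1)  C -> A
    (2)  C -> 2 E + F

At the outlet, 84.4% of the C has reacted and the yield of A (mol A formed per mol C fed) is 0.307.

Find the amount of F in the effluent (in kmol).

Yield of A: 1ξ₁ / 287 = 0.307 → ξ₁ = 88.11 kmol.
Conversion of C: 1ξ₁ + 1ξ₂ = 0.844 × 287 = 242.2 → ξ₂ = 154.1 kmol.
Outlet amounts (n = n₀ + Σ ν·ξ):
  C: 287 − 1(88.11) − 1(154.1) = 44.77
  A: 0 + 1(88.11) = 88.11
  E: 0 + 2(154.1) = 308.2
  F: 0 + 1(154.1) = 154.1

154 kmol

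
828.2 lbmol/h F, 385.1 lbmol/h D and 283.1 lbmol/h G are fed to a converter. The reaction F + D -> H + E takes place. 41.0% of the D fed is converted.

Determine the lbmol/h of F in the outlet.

670 lbmol/h

D reacted = 0.41 × 385.1 = 157.9 lbmol/h; ν_D = −1, so ξ = 157.9/1 = 157.9 lbmol/h.
Outlet amounts (n = n₀ + ν ξ):
  F: 828.2 − 1(157.9) = 670.3
  D: 385.1 − 1(157.9) = 227.2
  H: 0 + 1(157.9) = 157.9
  E: 0 + 1(157.9) = 157.9
  G: 283.1 (inert)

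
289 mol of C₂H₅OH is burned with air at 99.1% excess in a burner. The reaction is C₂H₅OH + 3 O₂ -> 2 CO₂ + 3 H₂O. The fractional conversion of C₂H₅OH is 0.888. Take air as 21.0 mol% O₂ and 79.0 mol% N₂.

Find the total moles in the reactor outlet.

Stoichiometric O₂ = 3 × 289 = 867 mol; O₂ fed = 867 × 1.991 = 1726 mol.
N₂ fed = 1726 × 79/21 = 6494 mol.
Fuel reacted = 0.888 × 289 → ξ = 256.6 mol.
Outlet (n = n₀ + ν ξ):
  C₂H₅OH: 289 − 1(256.6) = 32.37
  O₂: 1726 − 3(256.6) = 956.3
  N₂: 6494 (inert)
  CO₂: 0 + 2(256.6) = 513.3
  H₂O: 0 + 3(256.6) = 769.9
Total out = 32.37 + 956.3 + 6494 + 513.3 + 769.9 = 8766 mol.

8770 mol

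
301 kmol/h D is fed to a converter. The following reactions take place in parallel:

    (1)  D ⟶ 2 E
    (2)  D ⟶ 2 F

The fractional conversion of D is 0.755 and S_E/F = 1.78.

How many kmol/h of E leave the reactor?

Conversion of D: D consumed = 0.755 × 301 = 227.3 kmol/h = 1ξ₁ + 1ξ₂.
Selectivity: 2ξ₁ / (2ξ₂) = 1.78 → ξ₁ = 1.78 ξ₂.
Substitute: (1·1.78 + 1) ξ₂ = 227.3 → ξ₂ = 81.75 kmol/h, ξ₁ = 145.5 kmol/h.
Outlet amounts (n = n₀ + Σ ν·ξ):
  D: 301 − 1(145.5) − 1(81.75) = 73.75
  E: 0 + 2(145.5) = 291
  F: 0 + 2(81.75) = 163.5

291 kmol/h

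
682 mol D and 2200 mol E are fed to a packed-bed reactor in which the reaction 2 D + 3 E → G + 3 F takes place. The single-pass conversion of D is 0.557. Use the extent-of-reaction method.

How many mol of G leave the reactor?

190 mol

D reacted = 0.557 × 682 = 379.9 mol; ν_D = −2, so ξ = 379.9/2 = 189.9 mol.
Outlet amounts (n = n₀ + ν ξ):
  D: 682 − 2(189.9) = 302.1
  E: 2200 − 3(189.9) = 1630
  G: 0 + 1(189.9) = 189.9
  F: 0 + 3(189.9) = 569.8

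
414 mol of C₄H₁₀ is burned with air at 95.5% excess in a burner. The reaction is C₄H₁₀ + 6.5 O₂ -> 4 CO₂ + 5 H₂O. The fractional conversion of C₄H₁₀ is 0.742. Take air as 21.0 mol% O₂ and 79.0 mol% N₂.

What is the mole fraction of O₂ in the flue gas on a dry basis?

0.134

Stoichiometric O₂ = 6.5 × 414 = 2691 mol; O₂ fed = 2691 × 1.955 = 5261 mol.
N₂ fed = 5261 × 79/21 = 19790 mol.
Fuel reacted = 0.742 × 414 → ξ = 307.2 mol.
Outlet (n = n₀ + ν ξ):
  C₄H₁₀: 414 − 1(307.2) = 106.8
  O₂: 5261 − 6.5(307.2) = 3264
  N₂: 19790 (inert)
  CO₂: 0 + 4(307.2) = 1229
  H₂O: 0 + 5(307.2) = 1536
Dry total = 24390 mol; y_O₂ (dry) = 3264 / 24390 = 0.1338.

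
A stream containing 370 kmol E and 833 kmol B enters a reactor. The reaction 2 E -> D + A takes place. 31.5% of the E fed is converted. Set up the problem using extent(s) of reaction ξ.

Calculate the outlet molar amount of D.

58.3 kmol

E reacted = 0.315 × 370 = 116.5 kmol; ν_E = −2, so ξ = 116.5/2 = 58.27 kmol.
Outlet amounts (n = n₀ + ν ξ):
  E: 370 − 2(58.27) = 253.4
  D: 0 + 1(58.27) = 58.27
  A: 0 + 1(58.27) = 58.27
  B: 833 (inert)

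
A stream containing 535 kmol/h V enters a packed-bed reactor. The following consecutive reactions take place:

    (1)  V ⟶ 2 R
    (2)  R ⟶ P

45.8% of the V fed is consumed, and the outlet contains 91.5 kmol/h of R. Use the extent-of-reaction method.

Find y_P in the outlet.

Conversion of V: V consumed = 1ξ₁ = 0.458 × 535 → ξ₁ = 245 kmol/h.
R balance: n_R = 0 + 2ξ₁ − 1ξ₂ = 91.5 → ξ₂ = (2·245 − 91.5)/1 = 398.6 kmol/h.
Outlet amounts (n = n₀ + Σ ν·ξ):
  V: 535 − 1(245) = 290
  R: 0 + 2(245) − 1(398.6) = 91.5
  P: 0 + 1(398.6) = 398.6
Total out = 780 kmol/h; y_P = 398.6 / 780 = 0.511.

0.511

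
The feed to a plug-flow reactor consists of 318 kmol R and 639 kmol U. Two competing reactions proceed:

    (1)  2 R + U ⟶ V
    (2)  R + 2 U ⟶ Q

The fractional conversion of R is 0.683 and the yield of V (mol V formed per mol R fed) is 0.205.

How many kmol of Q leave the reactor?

86.8 kmol

Yield of V: 1ξ₁ / 318 = 0.205 → ξ₁ = 65.19 kmol.
Conversion of R: 2ξ₁ + 1ξ₂ = 0.683 × 318 = 217.2 → ξ₂ = 86.81 kmol.
Outlet amounts (n = n₀ + Σ ν·ξ):
  R: 318 − 2(65.19) − 1(86.81) = 100.8
  U: 639 − 1(65.19) − 2(86.81) = 400.2
  V: 0 + 1(65.19) = 65.19
  Q: 0 + 1(86.81) = 86.81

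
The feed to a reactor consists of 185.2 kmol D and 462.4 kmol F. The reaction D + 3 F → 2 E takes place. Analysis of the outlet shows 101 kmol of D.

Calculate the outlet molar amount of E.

168 kmol

For D: n = n₀ − 1ξ → 101 = 185.2 − 1ξ, giving ξ = 84.2 kmol.
Outlet amounts (n = n₀ + ν ξ):
  D: 185.2 − 1(84.2) = 101
  F: 462.4 − 3(84.2) = 209.8
  E: 0 + 2(84.2) = 168.4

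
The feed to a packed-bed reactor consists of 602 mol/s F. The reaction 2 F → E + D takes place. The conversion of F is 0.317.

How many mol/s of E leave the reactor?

95.4 mol/s

F reacted = 0.317 × 602 = 190.8 mol/s; ν_F = −2, so ξ = 190.8/2 = 95.42 mol/s.
Outlet amounts (n = n₀ + ν ξ):
  F: 602 − 2(95.42) = 411.2
  E: 0 + 1(95.42) = 95.42
  D: 0 + 1(95.42) = 95.42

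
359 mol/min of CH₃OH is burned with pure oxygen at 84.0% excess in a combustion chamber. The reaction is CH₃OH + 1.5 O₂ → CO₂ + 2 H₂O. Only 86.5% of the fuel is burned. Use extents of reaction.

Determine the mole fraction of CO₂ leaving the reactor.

Stoichiometric O₂ = 1.5 × 359 = 538.5 mol/min; O₂ fed = 538.5 × 1.840 = 990.8 mol/min.
Fuel reacted = 0.865 × 359 → ξ = 310.5 mol/min.
Outlet (n = n₀ + ν ξ):
  CH₃OH: 359 − 1(310.5) = 48.46
  O₂: 990.8 − 1.5(310.5) = 525
  CO₂: 0 + 1(310.5) = 310.5
  H₂O: 0 + 2(310.5) = 621.1
Total out = 1505 mol/min; y_CO₂ = 310.5 / 1505 = 0.2063.

0.206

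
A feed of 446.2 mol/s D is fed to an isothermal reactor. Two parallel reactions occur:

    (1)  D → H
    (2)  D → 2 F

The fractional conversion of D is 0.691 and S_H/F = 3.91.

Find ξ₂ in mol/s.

Conversion of D: D consumed = 0.691 × 446.2 = 308.3 mol/s = 1ξ₁ + 1ξ₂.
Selectivity: 1ξ₁ / (2ξ₂) = 3.91 → ξ₁ = 7.82 ξ₂.
Substitute: (1·7.82 + 1) ξ₂ = 308.3 → ξ₂ = 34.96 mol/s, ξ₁ = 273.4 mol/s.
Outlet amounts (n = n₀ + Σ ν·ξ):
  D: 446.2 − 1(273.4) − 1(34.96) = 137.9
  H: 0 + 1(273.4) = 273.4
  F: 0 + 2(34.96) = 69.91

ξ₂ = 35 mol/s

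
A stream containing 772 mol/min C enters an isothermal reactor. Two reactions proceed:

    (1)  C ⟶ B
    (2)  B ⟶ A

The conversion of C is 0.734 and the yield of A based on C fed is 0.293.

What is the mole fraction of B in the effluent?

Conversion of C: C consumed = 1ξ₁ = 0.734 × 772 → ξ₁ = 566.6 mol/min.
Yield of A: 1ξ₂ / 772 = 0.293 → ξ₂ = 226.2 mol/min.
Outlet amounts (n = n₀ + Σ ν·ξ):
  C: 772 − 1(566.6) = 205.4
  B: 0 + 1(566.6) − 1(226.2) = 340.5
  A: 0 + 1(226.2) = 226.2
Total out = 772 mol/min; y_B = 340.5 / 772 = 0.441.

0.441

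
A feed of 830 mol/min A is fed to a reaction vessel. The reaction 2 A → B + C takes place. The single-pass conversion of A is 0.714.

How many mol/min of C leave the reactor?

A reacted = 0.714 × 830 = 592.6 mol/min; ν_A = −2, so ξ = 592.6/2 = 296.3 mol/min.
Outlet amounts (n = n₀ + ν ξ):
  A: 830 − 2(296.3) = 237.4
  B: 0 + 1(296.3) = 296.3
  C: 0 + 1(296.3) = 296.3

296 mol/min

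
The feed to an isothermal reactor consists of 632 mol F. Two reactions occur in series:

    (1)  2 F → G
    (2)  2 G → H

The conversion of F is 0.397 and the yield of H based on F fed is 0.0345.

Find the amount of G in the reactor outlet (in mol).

Conversion of F: F consumed = 2ξ₁ = 0.397 × 632 → ξ₁ = 125.5 mol.
Yield of H: 1ξ₂ / 632 = 0.0345 → ξ₂ = 21.8 mol.
Outlet amounts (n = n₀ + Σ ν·ξ):
  F: 632 − 2(125.5) = 381.1
  G: 0 + 1(125.5) − 2(21.8) = 81.84
  H: 0 + 1(21.8) = 21.8

81.8 mol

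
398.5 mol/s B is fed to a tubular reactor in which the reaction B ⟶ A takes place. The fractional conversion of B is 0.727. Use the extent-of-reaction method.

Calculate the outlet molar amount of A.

B reacted = 0.727 × 398.5 = 289.7 mol/s; ν_B = −1, so ξ = 289.7/1 = 289.7 mol/s.
Outlet amounts (n = n₀ + ν ξ):
  B: 398.5 − 1(289.7) = 108.8
  A: 0 + 1(289.7) = 289.7

290 mol/s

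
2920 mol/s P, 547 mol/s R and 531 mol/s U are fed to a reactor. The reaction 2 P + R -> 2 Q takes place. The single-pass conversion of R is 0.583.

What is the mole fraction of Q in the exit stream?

0.173

R reacted = 0.583 × 547 = 318.9 mol/s; ν_R = −1, so ξ = 318.9/1 = 318.9 mol/s.
Outlet amounts (n = n₀ + ν ξ):
  P: 2920 − 2(318.9) = 2282
  R: 547 − 1(318.9) = 228.1
  Q: 0 + 2(318.9) = 637.8
  U: 531 (inert)
Total out = 3679 mol/s; y_Q = 637.8 / 3679 = 0.1734.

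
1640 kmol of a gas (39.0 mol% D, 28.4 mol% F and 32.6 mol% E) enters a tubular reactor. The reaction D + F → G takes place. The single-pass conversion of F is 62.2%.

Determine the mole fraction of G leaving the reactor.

F reacted = 0.622 × 465.8 = 289.7 kmol; ν_F = −1, so ξ = 289.7/1 = 289.7 kmol.
Outlet amounts (n = n₀ + ν ξ):
  D: 639.6 − 1(289.7) = 349.9
  F: 465.8 − 1(289.7) = 176.1
  G: 0 + 1(289.7) = 289.7
  E: 534.6 (inert)
Total out = 1350 kmol; y_G = 289.7 / 1350 = 0.2145.

0.215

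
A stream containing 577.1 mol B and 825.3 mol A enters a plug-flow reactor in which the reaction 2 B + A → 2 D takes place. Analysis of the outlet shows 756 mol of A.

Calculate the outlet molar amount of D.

139 mol

For A: n = n₀ − 1ξ → 756 = 825.3 − 1ξ, giving ξ = 69.3 mol.
Outlet amounts (n = n₀ + ν ξ):
  B: 577.1 − 2(69.3) = 438.5
  A: 825.3 − 1(69.3) = 756
  D: 0 + 2(69.3) = 138.6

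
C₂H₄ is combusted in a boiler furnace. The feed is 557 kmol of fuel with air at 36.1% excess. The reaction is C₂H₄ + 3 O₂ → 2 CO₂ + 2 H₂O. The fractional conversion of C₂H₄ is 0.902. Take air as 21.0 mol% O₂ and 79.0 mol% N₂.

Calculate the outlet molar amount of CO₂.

1000 kmol

Stoichiometric O₂ = 3 × 557 = 1671 kmol; O₂ fed = 1671 × 1.361 = 2274 kmol.
N₂ fed = 2274 × 79/21 = 8555 kmol.
Fuel reacted = 0.902 × 557 → ξ = 502.4 kmol.
Outlet (n = n₀ + ν ξ):
  C₂H₄: 557 − 1(502.4) = 54.59
  O₂: 2274 − 3(502.4) = 767
  N₂: 8555 (inert)
  CO₂: 0 + 2(502.4) = 1005
  H₂O: 0 + 2(502.4) = 1005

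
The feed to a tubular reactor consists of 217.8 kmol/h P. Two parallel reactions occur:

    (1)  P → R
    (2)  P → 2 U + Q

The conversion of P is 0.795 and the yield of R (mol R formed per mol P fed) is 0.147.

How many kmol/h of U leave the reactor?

Yield of R: 1ξ₁ / 217.8 = 0.147 → ξ₁ = 32.02 kmol/h.
Conversion of P: 1ξ₁ + 1ξ₂ = 0.795 × 217.8 = 173.2 → ξ₂ = 141.1 kmol/h.
Outlet amounts (n = n₀ + Σ ν·ξ):
  P: 217.8 − 1(32.02) − 1(141.1) = 44.65
  R: 0 + 1(32.02) = 32.02
  U: 0 + 2(141.1) = 282.3
  Q: 0 + 1(141.1) = 141.1

282 kmol/h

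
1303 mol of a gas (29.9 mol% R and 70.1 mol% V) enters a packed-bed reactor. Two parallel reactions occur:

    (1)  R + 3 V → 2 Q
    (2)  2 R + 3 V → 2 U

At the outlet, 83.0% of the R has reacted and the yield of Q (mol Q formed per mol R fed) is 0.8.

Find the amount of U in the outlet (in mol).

Yield of Q: 2ξ₁ / 389.6 = 0.8 → ξ₁ = 155.8 mol.
Conversion of R: 1ξ₁ + 2ξ₂ = 0.83 × 389.6 = 323.4 → ξ₂ = 83.76 mol.
Outlet amounts (n = n₀ + Σ ν·ξ):
  R: 389.6 − 1(155.8) − 2(83.76) = 66.23
  V: 913.4 − 3(155.8) − 3(83.76) = 194.6
  Q: 0 + 2(155.8) = 311.7
  U: 0 + 2(83.76) = 167.5

168 mol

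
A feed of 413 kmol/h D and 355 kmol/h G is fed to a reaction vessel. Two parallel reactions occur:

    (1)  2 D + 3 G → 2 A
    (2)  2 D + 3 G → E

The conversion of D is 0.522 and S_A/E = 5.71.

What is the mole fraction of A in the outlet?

0.383

Conversion of D: D consumed = 0.522 × 413 = 215.6 kmol/h = 2ξ₁ + 2ξ₂.
Selectivity: 2ξ₁ / (1ξ₂) = 5.71 → ξ₁ = 2.855 ξ₂.
Substitute: (2·2.855 + 2) ξ₂ = 215.6 → ξ₂ = 27.96 kmol/h, ξ₁ = 79.83 kmol/h.
Outlet amounts (n = n₀ + Σ ν·ξ):
  D: 413 − 2(79.83) − 2(27.96) = 197.4
  G: 355 − 3(79.83) − 3(27.96) = 31.62
  A: 0 + 2(79.83) = 159.7
  E: 0 + 1(27.96) = 27.96
Total out = 416.7 kmol/h; y_A = 159.7 / 416.7 = 0.3832.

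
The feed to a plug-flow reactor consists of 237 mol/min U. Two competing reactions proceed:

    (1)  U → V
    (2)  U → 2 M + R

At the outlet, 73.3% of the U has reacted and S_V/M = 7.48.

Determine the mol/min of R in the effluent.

Conversion of U: U consumed = 0.733 × 237 = 173.7 mol/min = 1ξ₁ + 1ξ₂.
Selectivity: 1ξ₁ / (2ξ₂) = 7.48 → ξ₁ = 14.96 ξ₂.
Substitute: (1·14.96 + 1) ξ₂ = 173.7 → ξ₂ = 10.88 mol/min, ξ₁ = 162.8 mol/min.
Outlet amounts (n = n₀ + Σ ν·ξ):
  U: 237 − 1(162.8) − 1(10.88) = 63.28
  V: 0 + 1(162.8) = 162.8
  M: 0 + 2(10.88) = 21.77
  R: 0 + 1(10.88) = 10.88

10.9 mol/min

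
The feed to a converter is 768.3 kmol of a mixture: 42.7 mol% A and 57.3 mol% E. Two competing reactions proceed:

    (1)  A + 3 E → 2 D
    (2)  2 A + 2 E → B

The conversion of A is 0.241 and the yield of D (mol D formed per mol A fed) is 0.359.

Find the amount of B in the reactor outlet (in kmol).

10.1 kmol

Yield of D: 2ξ₁ / 328.1 = 0.359 → ξ₁ = 58.89 kmol.
Conversion of A: 1ξ₁ + 2ξ₂ = 0.241 × 328.1 = 79.06 → ξ₂ = 10.09 kmol.
Outlet amounts (n = n₀ + Σ ν·ξ):
  A: 328.1 − 1(58.89) − 2(10.09) = 249
  E: 440.2 − 3(58.89) − 2(10.09) = 243.4
  D: 0 + 2(58.89) = 117.8
  B: 0 + 1(10.09) = 10.09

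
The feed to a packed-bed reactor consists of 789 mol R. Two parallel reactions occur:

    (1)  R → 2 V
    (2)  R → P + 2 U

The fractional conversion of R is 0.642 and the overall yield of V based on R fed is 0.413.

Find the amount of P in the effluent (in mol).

344 mol

Yield of V: 2ξ₁ / 789 = 0.413 → ξ₁ = 162.9 mol.
Conversion of R: 1ξ₁ + 1ξ₂ = 0.642 × 789 = 506.5 → ξ₂ = 343.6 mol.
Outlet amounts (n = n₀ + Σ ν·ξ):
  R: 789 − 1(162.9) − 1(343.6) = 282.5
  V: 0 + 2(162.9) = 325.9
  P: 0 + 1(343.6) = 343.6
  U: 0 + 2(343.6) = 687.2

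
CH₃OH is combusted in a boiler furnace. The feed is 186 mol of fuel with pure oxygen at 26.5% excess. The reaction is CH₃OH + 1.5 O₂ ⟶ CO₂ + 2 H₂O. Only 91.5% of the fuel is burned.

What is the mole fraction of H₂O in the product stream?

0.545

Stoichiometric O₂ = 1.5 × 186 = 279 mol; O₂ fed = 279 × 1.265 = 352.9 mol.
Fuel reacted = 0.915 × 186 → ξ = 170.2 mol.
Outlet (n = n₀ + ν ξ):
  CH₃OH: 186 − 1(170.2) = 15.81
  O₂: 352.9 − 1.5(170.2) = 97.65
  CO₂: 0 + 1(170.2) = 170.2
  H₂O: 0 + 2(170.2) = 340.4
Total out = 624 mol; y_H₂O = 340.4 / 624 = 0.5455.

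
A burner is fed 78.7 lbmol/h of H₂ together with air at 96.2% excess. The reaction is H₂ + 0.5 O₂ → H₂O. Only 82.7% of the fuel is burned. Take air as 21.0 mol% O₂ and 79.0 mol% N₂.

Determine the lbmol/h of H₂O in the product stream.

65.1 lbmol/h

Stoichiometric O₂ = 0.5 × 78.7 = 39.35 lbmol/h; O₂ fed = 39.35 × 1.962 = 77.2 lbmol/h.
N₂ fed = 77.2 × 79/21 = 290.4 lbmol/h.
Fuel reacted = 0.827 × 78.7 → ξ = 65.08 lbmol/h.
Outlet (n = n₀ + ν ξ):
  H₂: 78.7 − 1(65.08) = 13.62
  O₂: 77.2 − 0.5(65.08) = 44.66
  N₂: 290.4 (inert)
  H₂O: 0 + 1(65.08) = 65.08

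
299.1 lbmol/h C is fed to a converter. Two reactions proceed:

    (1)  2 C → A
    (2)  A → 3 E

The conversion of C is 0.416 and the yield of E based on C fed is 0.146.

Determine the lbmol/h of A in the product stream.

47.7 lbmol/h

Conversion of C: C consumed = 2ξ₁ = 0.416 × 299.1 → ξ₁ = 62.21 lbmol/h.
Yield of E: 3ξ₂ / 299.1 = 0.146 → ξ₂ = 14.56 lbmol/h.
Outlet amounts (n = n₀ + Σ ν·ξ):
  C: 299.1 − 2(62.21) = 174.7
  A: 0 + 1(62.21) − 1(14.56) = 47.66
  E: 0 + 3(14.56) = 43.67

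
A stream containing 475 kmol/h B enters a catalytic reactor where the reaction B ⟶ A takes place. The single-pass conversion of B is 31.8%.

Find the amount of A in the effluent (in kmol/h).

151 kmol/h

B reacted = 0.318 × 475 = 151.1 kmol/h; ν_B = −1, so ξ = 151.1/1 = 151.1 kmol/h.
Outlet amounts (n = n₀ + ν ξ):
  B: 475 − 1(151.1) = 323.9
  A: 0 + 1(151.1) = 151.1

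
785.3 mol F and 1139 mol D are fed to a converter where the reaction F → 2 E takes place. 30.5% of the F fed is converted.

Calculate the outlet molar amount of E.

F reacted = 0.305 × 785.3 = 239.5 mol; ν_F = −1, so ξ = 239.5/1 = 239.5 mol.
Outlet amounts (n = n₀ + ν ξ):
  F: 785.3 − 1(239.5) = 545.8
  E: 0 + 2(239.5) = 479
  D: 1139 (inert)

479 mol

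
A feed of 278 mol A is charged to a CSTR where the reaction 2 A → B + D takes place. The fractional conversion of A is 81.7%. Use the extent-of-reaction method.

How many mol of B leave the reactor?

A reacted = 0.817 × 278 = 227.1 mol; ν_A = −2, so ξ = 227.1/2 = 113.6 mol.
Outlet amounts (n = n₀ + ν ξ):
  A: 278 − 2(113.6) = 50.87
  B: 0 + 1(113.6) = 113.6
  D: 0 + 1(113.6) = 113.6

114 mol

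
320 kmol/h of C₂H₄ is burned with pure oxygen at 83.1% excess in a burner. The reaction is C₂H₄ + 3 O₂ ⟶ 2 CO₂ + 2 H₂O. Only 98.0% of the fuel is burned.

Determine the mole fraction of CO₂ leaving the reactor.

Stoichiometric O₂ = 3 × 320 = 960 kmol/h; O₂ fed = 960 × 1.831 = 1758 kmol/h.
Fuel reacted = 0.98 × 320 → ξ = 313.6 kmol/h.
Outlet (n = n₀ + ν ξ):
  C₂H₄: 320 − 1(313.6) = 6.4
  O₂: 1758 − 3(313.6) = 817
  CO₂: 0 + 2(313.6) = 627.2
  H₂O: 0 + 2(313.6) = 627.2
Total out = 2078 kmol/h; y_CO₂ = 627.2 / 2078 = 0.3019.

0.302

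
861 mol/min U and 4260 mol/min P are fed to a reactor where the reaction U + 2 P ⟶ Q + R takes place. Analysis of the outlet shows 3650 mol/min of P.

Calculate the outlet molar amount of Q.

For P: n = n₀ − 2ξ → 3650 = 4260 − 2ξ, giving ξ = 305 mol/min.
Outlet amounts (n = n₀ + ν ξ):
  U: 861 − 1(305) = 556
  P: 4260 − 2(305) = 3650
  Q: 0 + 1(305) = 305
  R: 0 + 1(305) = 305

305 mol/min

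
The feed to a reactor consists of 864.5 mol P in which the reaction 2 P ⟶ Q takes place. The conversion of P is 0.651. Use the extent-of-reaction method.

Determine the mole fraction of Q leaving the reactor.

0.483

P reacted = 0.651 × 864.5 = 562.8 mol; ν_P = −2, so ξ = 562.8/2 = 281.4 mol.
Outlet amounts (n = n₀ + ν ξ):
  P: 864.5 − 2(281.4) = 301.7
  Q: 0 + 1(281.4) = 281.4
Total out = 583.1 mol; y_Q = 281.4 / 583.1 = 0.4826.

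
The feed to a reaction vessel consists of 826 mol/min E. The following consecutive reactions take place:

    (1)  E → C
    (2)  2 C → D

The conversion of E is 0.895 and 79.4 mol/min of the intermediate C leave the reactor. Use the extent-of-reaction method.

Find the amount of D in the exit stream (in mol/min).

330 mol/min

Conversion of E: E consumed = 1ξ₁ = 0.895 × 826 → ξ₁ = 739.3 mol/min.
C balance: n_C = 0 + 1ξ₁ − 2ξ₂ = 79.4 → ξ₂ = (1·739.3 − 79.4)/2 = 329.9 mol/min.
Outlet amounts (n = n₀ + Σ ν·ξ):
  E: 826 − 1(739.3) = 86.73
  C: 0 + 1(739.3) − 2(329.9) = 79.4
  D: 0 + 1(329.9) = 329.9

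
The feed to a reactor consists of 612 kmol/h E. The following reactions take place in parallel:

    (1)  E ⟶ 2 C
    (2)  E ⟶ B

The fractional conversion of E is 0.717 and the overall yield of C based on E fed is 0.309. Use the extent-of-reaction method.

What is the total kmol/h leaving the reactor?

Yield of C: 2ξ₁ / 612 = 0.309 → ξ₁ = 94.55 kmol/h.
Conversion of E: 1ξ₁ + 1ξ₂ = 0.717 × 612 = 438.8 → ξ₂ = 344.2 kmol/h.
Outlet amounts (n = n₀ + Σ ν·ξ):
  E: 612 − 1(94.55) − 1(344.2) = 173.2
  C: 0 + 2(94.55) = 189.1
  B: 0 + 1(344.2) = 344.2
Total out = 173.2 + 189.1 + 344.2 = 706.6 kmol/h.

707 kmol/h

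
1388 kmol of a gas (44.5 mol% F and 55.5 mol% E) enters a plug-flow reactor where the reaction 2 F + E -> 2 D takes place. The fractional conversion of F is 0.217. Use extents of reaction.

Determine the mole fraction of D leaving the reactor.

F reacted = 0.217 × 617.7 = 134 kmol; ν_F = −2, so ξ = 134/2 = 67.02 kmol.
Outlet amounts (n = n₀ + ν ξ):
  F: 617.7 − 2(67.02) = 483.6
  E: 770.3 − 1(67.02) = 703.3
  D: 0 + 2(67.02) = 134
Total out = 1321 kmol; y_D = 134 / 1321 = 0.1015.

0.101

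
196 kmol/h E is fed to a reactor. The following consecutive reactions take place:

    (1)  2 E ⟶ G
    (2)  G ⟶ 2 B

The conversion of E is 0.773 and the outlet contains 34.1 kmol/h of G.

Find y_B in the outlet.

Conversion of E: E consumed = 2ξ₁ = 0.773 × 196 → ξ₁ = 75.75 kmol/h.
G balance: n_G = 0 + 1ξ₁ − 1ξ₂ = 34.1 → ξ₂ = (1·75.75 − 34.1)/1 = 41.65 kmol/h.
Outlet amounts (n = n₀ + Σ ν·ξ):
  E: 196 − 2(75.75) = 44.49
  G: 0 + 1(75.75) − 1(41.65) = 34.1
  B: 0 + 2(41.65) = 83.31
Total out = 161.9 kmol/h; y_B = 83.31 / 161.9 = 0.5146.

0.515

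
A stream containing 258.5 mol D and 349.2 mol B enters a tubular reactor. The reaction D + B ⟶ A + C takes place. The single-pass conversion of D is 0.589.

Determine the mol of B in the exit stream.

D reacted = 0.589 × 258.5 = 152.3 mol; ν_D = −1, so ξ = 152.3/1 = 152.3 mol.
Outlet amounts (n = n₀ + ν ξ):
  D: 258.5 − 1(152.3) = 106.2
  B: 349.2 − 1(152.3) = 196.9
  A: 0 + 1(152.3) = 152.3
  C: 0 + 1(152.3) = 152.3

197 mol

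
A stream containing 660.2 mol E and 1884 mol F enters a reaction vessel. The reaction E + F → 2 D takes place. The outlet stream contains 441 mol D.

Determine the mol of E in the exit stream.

440 mol

For D: n = n₀ + 2ξ → 441 = 0 + 2ξ, giving ξ = 220.5 mol.
Outlet amounts (n = n₀ + ν ξ):
  E: 660.2 − 1(220.5) = 439.7
  F: 1884 − 1(220.5) = 1664
  D: 0 + 2(220.5) = 441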